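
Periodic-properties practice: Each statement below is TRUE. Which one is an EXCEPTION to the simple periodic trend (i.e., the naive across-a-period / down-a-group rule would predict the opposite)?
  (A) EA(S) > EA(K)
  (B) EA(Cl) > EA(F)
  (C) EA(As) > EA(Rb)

(B)

The general trend: electron affinity increases across a period and decreases down a group.
(A) S (period 3, group 16) vs K (period 4, group 1): the stated order agrees with the simple trend.
(B) Cl (period 3, group 17) vs F (period 2, group 17): the stated order contradicts the simple trend.
(C) As (period 4, group 15) vs Rb (period 5, group 1): the stated order agrees with the simple trend.
The exception is (B): F's small 2p subshell makes the incoming electron feel strong e⁻–e⁻ repulsion, so Cl actually releases more energy on gaining an electron.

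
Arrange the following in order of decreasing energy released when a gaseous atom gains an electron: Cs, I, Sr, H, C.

Adding an electron releases more energy for atoms nearer the top right (short of the noble gases).
Here both period and group differ, so the two effects have to be weighed against each other.
Cs > Sr: this pair runs against the simple trend — see the exception note.
H > Cs: H sits above Cs in group 1, so the down-group effect alone puts H higher.
C > H: the two effects oppose for this pair; the across-period effect wins (122 vs 73 kJ/mol).
I > C: period and group pull opposite ways; the across-period shift dominates (295 vs 122 kJ/mol).
Note the exception: Cs has a higher electron affinity than Sr, contrary to the simple trend — adding an electron to Sr (ns²) has to open a new, higher-energy np subshell, which is unfavourable.
Approximate values (kJ/mol): H 73, C 122, Sr 5, I 295, Cs 46.
So from highest to lowest: I > C > H > Cs > Sr.

I > C > H > Cs > Sr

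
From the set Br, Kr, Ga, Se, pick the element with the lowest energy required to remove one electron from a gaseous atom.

Ga is in period 4, group 13; Se is in period 4, group 16; Br is in period 4, group 17; Kr is in period 4, group 18.
Across a period the outer electron is held more tightly (higher IE₁); down a group it sits in a higher shell, more shielded, and comes off more easily.
All lie in period 4, so first ionization energy increases left to right.
The lowest energy required to remove one electron from a gaseous atom among these belongs to Ga.

Ga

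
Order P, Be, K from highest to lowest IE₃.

Be > K > P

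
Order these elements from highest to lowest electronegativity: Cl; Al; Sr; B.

B is in period 2, group 13; Al is in period 3, group 13; Cl is in period 3, group 17; Sr is in period 5, group 2.
Electronegativity increases across a period and decreases down a group, tracking effective nuclear charge and atomic size.
Neither a single period nor a single group — weigh both effects.
Al > Sr: both effects reinforce here, so Al is clearly the higher of the two.
B > Al: they share group 13; the group trend gives B the larger value.
Cl > B: period and group pull opposite ways; the across-period shift dominates (3.16 vs 2.04).
Approximate values (Pauling): B 2.04, Al 1.61, Cl 3.16, Sr 0.95.
So from highest to lowest: Cl > B > Al > Sr.

Cl, B, Al, Sr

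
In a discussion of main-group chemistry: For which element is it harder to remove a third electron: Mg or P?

The third ionization energy removes an electron from the +2 ion. For each element: Mg²⁺ is the bare [Ne] core; P²⁺ still has 3 valence electrons.
Pulling an electron out of a noble-gas core costs far more than removing a remaining valence electron, so Mg sits at the high end of IE_3.
Tabulated IE_3 (kJ/mol): Mg 7733, P 2914.
Overall IE_3 order: P < Mg.

Mg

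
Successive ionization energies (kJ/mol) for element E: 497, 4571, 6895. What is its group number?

Group 1

Look for the largest jump between consecutive ionization energies: IE2/IE1 ≈ 9.2, far larger than any earlier ratio.
That jump marks the point where a core electron is being removed. So the atom has 1 valence electron.
A main-group element with 1 valence electron is in group 1.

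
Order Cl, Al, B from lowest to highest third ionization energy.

The third ionization energy removes an electron from the +2 ion. For each element: Cl²⁺ still has 5 valence electrons; Al²⁺ still has 1 valence electron; B²⁺ still has 1 valence electron.
All are still removing valence electrons, so compare the +2 ions as you would atoms: IE_3 generally rises across a period (higher Z_eff) and falls down a group (larger shell), subject to the usual subshell exceptions.
Valence configurations: Cl²⁺ [Ne]3s²3p³, Al²⁺ [Ne]3s¹, B²⁺ [He]2s¹.
Tabulated IE_3 (kJ/mol): Cl 3822, Al 2745, B 3660.
Hence IE_3: Al < B < Cl.

Al < B < Cl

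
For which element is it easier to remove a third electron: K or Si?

Si

After 2 electrons have been removed, what remains? K²⁺ is already 1 electron into the core; Si²⁺ still has 2 valence electrons.
Core electrons are held far more tightly than valence electrons, so K tops the IE_3 order.
Approximate IE_3 values (kJ/mol): K 4420, Si 3232.
So the third ionization energies run Si < K.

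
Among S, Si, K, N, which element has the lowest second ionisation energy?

The second ionization energy removes an electron from the +1 ion. For each element: S⁺ still has 5 valence electrons; Si⁺ still has 3 valence electrons; K⁺ is the bare [Ar] core; N⁺ still has 4 valence electrons.
Breaking into a closed-shell core is much more expensive than removing a leftover valence electron — K has the largest IE_2 here.
Valence configurations: S⁺ [Ne]3s²3p³, Si⁺ [Ne]3s²3p¹, N⁺ [He]2s²2p².
Tabulated IE_2 (kJ/mol): S 2252, Si 1577, K 3052, N 2856.
Hence IE_2: Si < S < N < K.

Si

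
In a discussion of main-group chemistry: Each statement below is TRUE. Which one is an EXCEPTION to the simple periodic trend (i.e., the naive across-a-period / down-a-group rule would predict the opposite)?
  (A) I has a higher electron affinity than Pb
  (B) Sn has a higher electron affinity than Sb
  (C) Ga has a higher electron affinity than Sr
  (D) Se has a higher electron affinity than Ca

The general trend: electron affinity increases across a period and decreases down a group.
(A) I (period 5, group 17) vs Pb (period 6, group 14): the stated order agrees with the simple trend.
(B) Sn (period 5, group 14) vs Sb (period 5, group 15): the stated order contradicts the simple trend.
(C) Ga (period 4, group 13) vs Sr (period 5, group 2): the stated order agrees with the simple trend.
(D) Se (period 4, group 16) vs Ca (period 4, group 2): the stated order agrees with the simple trend.
The exception is (B): adding an electron to Sb's half-filled 5p³ is unfavourable, so Sn has the more exothermic EA.

(B)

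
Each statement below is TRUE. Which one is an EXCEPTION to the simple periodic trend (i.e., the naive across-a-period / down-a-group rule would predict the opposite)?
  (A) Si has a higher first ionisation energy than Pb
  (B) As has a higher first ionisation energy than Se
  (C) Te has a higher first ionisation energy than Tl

(B)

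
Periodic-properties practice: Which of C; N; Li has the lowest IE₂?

C

Consider each +1 ion: C⁺ still has 3 valence electrons; N⁺ still has 4 valence electrons; Li⁺ is the bare [He] core.
Breaking into a closed-shell core is much more expensive than removing a leftover valence electron — Li has the largest IE_2 here.
Valence configurations: C⁺ [He]2s²2p¹, N⁺ [He]2s²2p².
Approximate IE_2 values (kJ/mol): C 2353, N 2856, Li 7298.
Overall IE_2 order: C < N < Li.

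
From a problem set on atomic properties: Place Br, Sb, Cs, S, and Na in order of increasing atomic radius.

S < Br < Sb < Na < Cs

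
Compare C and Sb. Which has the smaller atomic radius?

C

C is in period 2, group 14; Sb is in period 5, group 15.
Radius decreases left→right (rising Z_eff, same n) and increases top→bottom (higher n).
These span different periods and groups, so the two trends combine.
Sb > C: the two effects oppose for this pair; the down-group effect wins (140 vs 75 pm).
For reference (pm): C 75, Sb 140.
So C has the smaller atomic radius (C < Sb).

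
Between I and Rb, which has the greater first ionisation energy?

I

Rb is in period 5, group 1; I is in period 5, group 17.
Removing the outermost electron gets harder across a period and easier down a group.
All lie in period 5, so first ionization energy increases left to right.
So I has the greater first ionisation energy (I > Rb).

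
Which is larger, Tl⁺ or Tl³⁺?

Tl⁺

Both ions have Z = 81 protons, but Tl³⁺ has lost more electrons, so its remaining electrons feel a larger effective nuclear charge per electron and are pulled in more tightly.
Higher positive charge → smaller ion, so Tl⁺ > Tl³⁺.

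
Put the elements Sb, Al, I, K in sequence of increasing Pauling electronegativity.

K < Al < Sb < I

Electronegativity increases across a period and decreases down a group, tracking effective nuclear charge and atomic size.
Here both period and group differ, so the two effects have to be weighed against each other.
Al > K: relative to K, both the across-period and down-group shifts push Al's electronegativity up.
Sb > Al: period and group pull opposite ways; the across-period shift dominates (2.05 vs 1.61).
I > Sb: both are in period 5; the period trend gives I the larger value.
Tabulated electronegativity (Pauling): Al 1.61, K 0.82, Sb 2.05, I 2.66.
So from lowest to highest: K < Al < Sb < I.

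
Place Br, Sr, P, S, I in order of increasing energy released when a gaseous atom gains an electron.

P is in period 3, group 15; S is in period 3, group 16; Br is in period 4, group 17; Sr is in period 5, group 2; I is in period 5, group 17.
Adding an electron releases more energy for atoms nearer the top right (short of the noble gases).
These span different periods and groups, so the two trends combine.
P > Sr: both effects reinforce here, so P is clearly the higher of the two.
S > P: S lies to the right of P in period 3, so the across-period effect alone puts S higher.
I > S: the two effects oppose for this pair; the across-period effect wins (295 vs 200 kJ/mol).
Br > I: Br sits above I in group 17, so the down-group effect alone puts Br higher.
Approximate values (kJ/mol): P 72, S 200, Br 325, Sr 5, I 295.
So from lowest to highest: Sr < P < S < I < Br.

Sr < P < S < I < Br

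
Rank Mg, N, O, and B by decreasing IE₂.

O > N > B > Mg

IE_2 is the cost of taking one more electron from the +1 cation: Mg⁺ still has 1 valence electron; N⁺ still has 4 valence electrons; O⁺ still has 5 valence electrons; B⁺ still has 2 valence electrons.
All are still removing valence electrons, so compare the +1 ions as you would atoms: IE_2 generally rises across a period (higher Z_eff) and falls down a group (larger shell), subject to the usual subshell exceptions.
Valence configurations: Mg⁺ [Ne]3s¹, N⁺ [He]2s²2p², O⁺ [He]2s²2p³, B⁺ [He]2s².
Tabulated IE_2 (kJ/mol): Mg 1451, N 2856, O 3388, B 2427.
Putting it together, IE_2: Mg < B < N < O.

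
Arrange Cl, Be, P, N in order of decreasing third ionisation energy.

Be > N > Cl > P

The third ionization energy removes an electron from the +2 ion. For each element: Cl²⁺ still has 5 valence electrons; Be²⁺ is the bare [He] core; P²⁺ still has 3 valence electrons; N²⁺ still has 3 valence electrons.
Breaking into a closed-shell core is much more expensive than removing a leftover valence electron — Be has the largest IE_3 here.
Valence configurations: Cl²⁺ [Ne]3s²3p³, P²⁺ [Ne]3s²3p¹, N²⁺ [He]2s²2p¹.
Approximate IE_3 values (kJ/mol): Cl 3822, Be 14849, P 2914, N 4578.
Putting it together, IE_3: P < Cl < N < Be.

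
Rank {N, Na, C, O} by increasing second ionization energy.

C < N < O < Na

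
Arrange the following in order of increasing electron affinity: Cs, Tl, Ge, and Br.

Tl, Cs, Ge, Br

Ge is in period 4, group 14; Br is in period 4, group 17; Cs is in period 6, group 1; Tl is in period 6, group 13.
Atoms with high Z_eff and room in the valence shell (especially the halogens) have the most exothermic electron affinities.
These span different periods and groups, so the two trends combine.
Cs > Tl: this pair runs against the simple trend — see the exception note.
Ge > Cs: both effects reinforce here, so Ge is clearly the higher of the two.
Br > Ge: both are in period 4; the period trend gives Br the larger value.
Note the exception: Cs has a higher electron affinity than Tl, contrary to the simple trend — Tl's ns²np¹ configuration gives only a small electron affinity — the sparsely filled np subshell binds an added electron weakly.
Tabulated electron affinity (kJ/mol): Ge 119, Br 325, Cs 46, Tl 19.
So from lowest to highest: Tl < Cs < Ge < Br.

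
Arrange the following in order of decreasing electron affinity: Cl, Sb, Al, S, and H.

H is in period 1, group 1; Al is in period 3, group 13; S is in period 3, group 16; Cl is in period 3, group 17; Sb is in period 5, group 15.
EA tends to increase across a period and decrease down a group, though the pattern is less regular than for IE or radius.
Neither a single period nor a single group — weigh both effects.
H > Al: the two effects oppose for this pair; the down-group effect wins (73 vs 42 kJ/mol).
Sb > H: period and group pull opposite ways; the across-period shift dominates (103 vs 73 kJ/mol).
S > Sb: both effects reinforce here, so S is clearly the higher of the two.
Cl > S: Cl lies to the right of S in period 3, so the across-period effect alone puts Cl higher.
Approximate values (kJ/mol): H 73, Al 42, S 200, Cl 349, Sb 103.
So from highest to lowest: Cl > S > Sb > H > Al.

Cl > S > Sb > H > Al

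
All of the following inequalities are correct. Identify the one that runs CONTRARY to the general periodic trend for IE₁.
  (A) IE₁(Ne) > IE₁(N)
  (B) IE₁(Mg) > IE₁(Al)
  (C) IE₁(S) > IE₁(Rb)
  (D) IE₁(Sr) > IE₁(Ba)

The general trend: IE₁ increases across a period and decreases down a group.
(A) Ne (period 2, group 18) vs N (period 2, group 15): the stated order agrees with the simple trend.
(B) Mg (period 3, group 2) vs Al (period 3, group 13): the stated order contradicts the simple trend.
(C) S (period 3, group 16) vs Rb (period 5, group 1): the stated order agrees with the simple trend.
(D) Sr (period 5, group 2) vs Ba (period 6, group 2): the stated order agrees with the simple trend.
The exception is (B): Al's single 3p electron is easier to remove than one from Mg's filled 3s².

(B)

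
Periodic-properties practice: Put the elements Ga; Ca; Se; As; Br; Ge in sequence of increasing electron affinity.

Ca < Ga < As < Ge < Se < Br

EA tends to increase across a period and decrease down a group, though the pattern is less regular than for IE or radius.
All lie in period 4; the across-period trend (electron affinity increases left to right) applies, with the exception below.
Note the exception: Ge has a higher electron affinity than As, contrary to the simple trend — adding an electron to As's half-filled 4p³ is unfavourable, so Ge (4p²) has the more exothermic EA.
Approximate values (kJ/mol): Ca 2, Ga 29, Ge 119, As 78, Se 195, Br 325.
So from lowest to highest: Ca < Ga < As < Ge < Se < Br.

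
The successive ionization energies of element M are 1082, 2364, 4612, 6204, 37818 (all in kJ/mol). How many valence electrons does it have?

4

Look for the largest jump between consecutive ionization energies: IE5/IE4 ≈ 6.1, far larger than any earlier ratio.
That jump marks the point where a core electron is being removed. So the atom has 4 valence electrons.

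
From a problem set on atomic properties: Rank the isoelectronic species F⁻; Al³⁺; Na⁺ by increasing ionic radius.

Al³⁺, Na⁺, F⁻

All of these have 10 electrons, so size is governed by nuclear charge alone: the more protons, the stronger the pull on the same electron cloud, and the smaller the ion.
Nuclear charges: Al³⁺ (Z=13), Na⁺ (Z=11), F⁻ (Z=9).
Smallest to largest: Al³⁺ < Na⁺ < F⁻.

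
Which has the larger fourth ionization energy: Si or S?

IE_4 is the cost of taking one more electron from the +3 cation: Si³⁺ still has 1 valence electron; S³⁺ still has 3 valence electrons.
All are still removing valence electrons, so compare the +3 ions as you would atoms: IE_4 generally rises across a period (higher Z_eff) and falls down a group (larger shell), subject to the usual subshell exceptions.
Valence configurations: Si³⁺ [Ne]3s¹, S³⁺ [Ne]3s²3p¹.
Tabulated IE_4 (kJ/mol): Si 4356, S 4556.
Overall IE_4 order: Si < S.

S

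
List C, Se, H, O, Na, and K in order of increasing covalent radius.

H is in period 1, group 1; C is in period 2, group 14; O is in period 2, group 16; Na is in period 3, group 1; K is in period 4, group 1; Se is in period 4, group 16.
Moving right in a period, electrons are added to the same shell under a stronger nuclear pull, so atoms get smaller; moving down, a new shell is opened and atoms get larger.
Here both period and group differ, so the two effects have to be weighed against each other.
O > H: period and group pull opposite ways; the down-group shift dominates (63 vs 32 pm).
C > O: both are in period 2; the period trend gives C the larger value.
Se > C: period and group pull opposite ways; the down-group shift dominates (116 vs 75 pm).
Na > Se: the two effects oppose for this pair; the across-period effect wins (155 vs 116 pm).
K > Na: K sits below Na in group 1, so the down-group effect alone puts K larger.
Approximate values (pm): H 32, C 75, O 63, Na 155, K 196, Se 116.
So from smallest to largest: H < O < C < Se < Na < K.

H < O < C < Se < Na < K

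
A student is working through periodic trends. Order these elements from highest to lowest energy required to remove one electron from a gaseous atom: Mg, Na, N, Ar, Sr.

N is in period 2, group 15; Na is in period 3, group 1; Mg is in period 3, group 2; Ar is in period 3, group 18; Sr is in period 5, group 2.
Across a period the outer electron is held more tightly (higher IE₁); down a group it sits in a higher shell, more shielded, and comes off more easily.
Neither a single period nor a single group — weigh both effects.
Sr > Na: the two effects oppose for this pair; the across-period effect wins (550 vs 496 kJ/mol).
Mg > Sr: they share group 2; the group trend gives Mg the larger value.
N > Mg: both effects reinforce here, so N is clearly the higher of the two.
Ar > N: the two effects oppose for this pair; the across-period effect wins (1521 vs 1402 kJ/mol).
Approximate values (kJ/mol): N 1402, Na 496, Mg 738, Ar 1521, Sr 550.
So from highest to lowest: Ar > N > Mg > Sr > Na.

Ar, N, Mg, Sr, Na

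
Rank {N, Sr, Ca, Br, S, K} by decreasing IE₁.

N > Br > S > Ca > Sr > K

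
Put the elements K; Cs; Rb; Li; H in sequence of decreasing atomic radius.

Cs > Rb > K > Li > H

H is in period 1, group 1; Li is in period 2, group 1; K is in period 4, group 1; Rb is in period 5, group 1; Cs is in period 6, group 1.
Moving right in a period, electrons are added to the same shell under a stronger nuclear pull, so atoms get smaller; moving down, a new shell is opened and atoms get larger.
All are in group 1, so atomic radius increases down the group.
So from largest to smallest: Cs > Rb > K > Li > H.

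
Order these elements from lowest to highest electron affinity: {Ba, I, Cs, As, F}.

Ba < Cs < As < I < F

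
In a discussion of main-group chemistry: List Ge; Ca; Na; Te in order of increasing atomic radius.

Ge < Te < Na < Ca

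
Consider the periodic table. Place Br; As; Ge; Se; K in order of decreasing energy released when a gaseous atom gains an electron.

EA tends to increase across a period and decrease down a group, though the pattern is less regular than for IE or radius.
All lie in period 4; the across-period trend (electron affinity increases left to right) applies, with the exception below.
Note the exception: Ge has a higher electron affinity than As, contrary to the simple trend — adding an electron to As's half-filled 4p³ is unfavourable, so Ge (4p²) has the more exothermic EA.
Approximate values (kJ/mol): K 48, Ge 119, As 78, Se 195, Br 325.
So from highest to lowest: Br > Se > Ge > As > K.

Br > Se > Ge > As > K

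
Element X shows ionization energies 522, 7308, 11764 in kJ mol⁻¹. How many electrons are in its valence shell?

1

Look for the largest jump between consecutive ionization energies: IE2/IE1 ≈ 14.0, far larger than any earlier ratio.
That jump marks the point where a core electron is being removed. So the atom has 1 valence electron.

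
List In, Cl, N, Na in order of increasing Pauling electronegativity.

N is in period 2, group 15; Na is in period 3, group 1; Cl is in period 3, group 17; In is in period 5, group 13.
EN rises left→right (higher Z_eff, smaller atoms) and falls top→bottom (larger, more shielded atoms).
These span different periods and groups, so the two trends combine.
In > Na: the two effects oppose for this pair; the across-period effect wins (1.78 vs 0.93).
N > In: both effects reinforce here, so N is clearly the higher of the two.
Cl > N: period and group pull opposite ways; the across-period shift dominates (3.16 vs 3.04).
Approximate values (Pauling): N 3.04, Na 0.93, Cl 3.16, In 1.78.
So from lowest to highest: Na < In < N < Cl.

Na < In < N < Cl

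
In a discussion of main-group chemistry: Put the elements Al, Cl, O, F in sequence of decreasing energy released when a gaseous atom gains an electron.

Cl, F, O, Al

O is in period 2, group 16; F is in period 2, group 17; Al is in period 3, group 13; Cl is in period 3, group 17.
Adding an electron releases more energy for atoms nearer the top right (short of the noble gases).
These span different periods and groups, so the two trends combine.
O > Al: relative to Al, both the across-period and down-group shifts push O's electron affinity up.
F > O: F lies to the right of O in period 2, so the across-period effect alone puts F higher.
Cl > F: this pair runs against the simple trend — see the exception note.
Note the exception: Cl has a higher electron affinity than F, contrary to the simple trend — F's small 2p subshell makes the incoming electron feel strong e⁻–e⁻ repulsion, so Cl actually releases more energy on gaining an electron.
For reference (kJ/mol): O 141, F 328, Al 42, Cl 349.
So from highest to lowest: Cl > F > O > Al.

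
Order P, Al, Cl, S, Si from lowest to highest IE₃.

Al < P < Si < S < Cl

After 2 electrons have been removed, what remains? P²⁺ still has 3 valence electrons; Al²⁺ still has 1 valence electron; Cl²⁺ still has 5 valence electrons; S²⁺ still has 4 valence electrons; Si²⁺ still has 2 valence electrons.
All are still removing valence electrons, so compare the +2 ions as you would atoms: IE_3 generally rises across a period (higher Z_eff) and falls down a group (larger shell), subject to the usual subshell exceptions.
Valence configurations: P²⁺ [Ne]3s²3p¹, Al²⁺ [Ne]3s¹, Cl²⁺ [Ne]3s²3p³, S²⁺ [Ne]3s²3p², Si²⁺ [Ne]3s².
P²⁺ loses a lone 3p electron whereas Si²⁺ must break into a filled 3s² pair, so IE_3(Si) > IE_3(P) even though P has the higher nuclear charge.
Tabulated IE_3 (kJ/mol): P 2914, Al 2745, Cl 3822, S 3357, Si 3232.
Hence IE_3: Al < P < Si < S < Cl.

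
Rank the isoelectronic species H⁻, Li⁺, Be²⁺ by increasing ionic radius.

Be²⁺ < Li⁺ < H⁻

All of these have 2 electrons, so size is governed by nuclear charge alone: the more protons, the stronger the pull on the same electron cloud, and the smaller the ion.
Nuclear charges: Be²⁺ (Z=4), Li⁺ (Z=3), H⁻ (Z=1).
Smallest to largest: Be²⁺ < Li⁺ < H⁻.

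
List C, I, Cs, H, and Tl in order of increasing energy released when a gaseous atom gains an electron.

Tl < Cs < H < C < I

H is in period 1, group 1; C is in period 2, group 14; I is in period 5, group 17; Cs is in period 6, group 1; Tl is in period 6, group 13.
Adding an electron releases more energy for atoms nearer the top right (short of the noble gases).
These span different periods and groups, so the two trends combine.
Cs > Tl: this pair runs against the simple trend — see the exception note.
H > Cs: H sits above Cs in group 1, so the down-group effect alone puts H higher.
C > H: the two effects oppose for this pair; the across-period effect wins (122 vs 73 kJ/mol).
I > C: period and group pull opposite ways; the across-period shift dominates (295 vs 122 kJ/mol).
Note the exception: Cs has a higher electron affinity than Tl, contrary to the simple trend — Tl's ns²np¹ configuration gives only a small electron affinity — the sparsely filled np subshell binds an added electron weakly.
Approximate values (kJ/mol): H 73, C 122, I 295, Cs 46, Tl 19.
So from lowest to highest: Tl < Cs < H < C < I.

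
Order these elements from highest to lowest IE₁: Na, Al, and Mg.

Mg > Al > Na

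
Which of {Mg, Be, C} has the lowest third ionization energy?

The third ionization energy removes an electron from the +2 ion. For each element: Mg²⁺ is the bare [Ne] core; Be²⁺ is the bare [He] core; C²⁺ still has 2 valence electrons.
Core electrons are held far more tightly than valence electrons, so Mg and Be top the IE_3 order.
Tabulated IE_3 (kJ/mol): Mg 7733, Be 14849, C 4620.
Putting it together, IE_3: C < Mg < Be.

C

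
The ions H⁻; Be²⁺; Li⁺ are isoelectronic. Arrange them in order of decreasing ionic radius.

H⁻ > Li⁺ > Be²⁺

All of these have 2 electrons, so size is governed by nuclear charge alone: the more protons, the stronger the pull on the same electron cloud, and the smaller the ion.
Nuclear charges: Be²⁺ (Z=4), Li⁺ (Z=3), H⁻ (Z=1).
Largest to smallest: H⁻ > Li⁺ > Be²⁺.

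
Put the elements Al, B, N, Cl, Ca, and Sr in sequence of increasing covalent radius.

B is in period 2, group 13; N is in period 2, group 15; Al is in period 3, group 13; Cl is in period 3, group 17; Ca is in period 4, group 2; Sr is in period 5, group 2.
Radius decreases left→right (rising Z_eff, same n) and increases top→bottom (higher n).
Neither a single period nor a single group — weigh both effects.
B > N: B lies to the left of N in period 2, so the across-period effect alone puts B larger.
Cl > B: the two effects oppose for this pair; the down-group effect wins (99 vs 85 pm).
Al > Cl: Al lies to the left of Cl in period 3, so the across-period effect alone puts Al larger.
Ca > Al: both effects reinforce here, so Ca is clearly the larger of the two.
Sr > Ca: they share group 2; the group trend gives Sr the larger value.
Tabulated atomic radius (pm): B 85, N 71, Al 126, Cl 99, Ca 171, Sr 185.
So from smallest to largest: N < B < Cl < Al < Ca < Sr.

N, B, Cl, Al, Ca, Sr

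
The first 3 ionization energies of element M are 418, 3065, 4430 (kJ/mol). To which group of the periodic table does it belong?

Group 1

Look for the largest jump between consecutive ionization energies: IE2/IE1 ≈ 7.3, far larger than any earlier ratio.
That jump marks the point where a core electron is being removed. So the atom has 1 valence electron.
A main-group element with 1 valence electron is in group 1.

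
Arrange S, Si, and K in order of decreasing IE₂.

K, S, Si

After 1 electron has been removed, what remains? S⁺ still has 5 valence electrons; Si⁺ still has 3 valence electrons; K⁺ is the bare [Ar] core.
Breaking into a closed-shell core is much more expensive than removing a leftover valence electron — K has the largest IE_2 here.
Valence configurations: S⁺ [Ne]3s²3p³, Si⁺ [Ne]3s²3p¹.
The numbers (kJ/mol): S 2252, Si 1577, K 3052.
Hence IE_2: Si < S < K.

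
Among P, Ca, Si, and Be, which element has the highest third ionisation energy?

Be

The third ionization energy removes an electron from the +2 ion. For each element: P²⁺ still has 3 valence electrons; Ca²⁺ is the bare [Ar] core; Si²⁺ still has 2 valence electrons; Be²⁺ is the bare [He] core.
Pulling an electron out of a noble-gas core costs far more than removing a remaining valence electron, so Ca and Be sit at the high end of IE_3.
Valence configurations: P²⁺ [Ne]3s²3p¹, Si²⁺ [Ne]3s².
P²⁺ loses a lone 3p electron whereas Si²⁺ must break into a filled 3s² pair, so IE_3(Si) > IE_3(P) even though P has the higher nuclear charge.
Tabulated IE_3 (kJ/mol): P 2914, Ca 4912, Si 3232, Be 14849.
Putting it together, IE_3: P < Si < Ca < Be.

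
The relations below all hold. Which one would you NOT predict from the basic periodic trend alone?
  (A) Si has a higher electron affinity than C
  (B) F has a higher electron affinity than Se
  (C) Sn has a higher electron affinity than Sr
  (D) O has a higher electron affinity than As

(A)

The general trend: electron affinity increases across a period and decreases down a group.
(A) Si (period 3, group 14) vs C (period 2, group 14): the stated order contradicts the simple trend.
(B) F (period 2, group 17) vs Se (period 4, group 16): the stated order agrees with the simple trend.
(C) Sn (period 5, group 14) vs Sr (period 5, group 2): the stated order agrees with the simple trend.
(D) O (period 2, group 16) vs As (period 4, group 15): the stated order agrees with the simple trend.
The exception is (A): Si's larger, more diffuse 3p orbitals accept an added electron slightly more readily than C's compact 2p.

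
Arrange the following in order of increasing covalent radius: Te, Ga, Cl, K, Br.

Cl < Br < Ga < Te < K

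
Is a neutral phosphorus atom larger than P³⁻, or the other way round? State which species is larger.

P³⁻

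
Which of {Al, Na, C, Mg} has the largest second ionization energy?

Consider each +1 ion: Al⁺ still has 2 valence electrons; Na⁺ is the bare [Ne] core; C⁺ still has 3 valence electrons; Mg⁺ still has 1 valence electron.
Pulling an electron out of a noble-gas core costs far more than removing a remaining valence electron, so Na sits at the high end of IE_2.
Valence configurations: Al⁺ [Ne]3s², C⁺ [He]2s²2p¹, Mg⁺ [Ne]3s¹.
The numbers (kJ/mol): Al 1817, Na 4562, C 2353, Mg 1451.
So the second ionization energies run Mg < Al < C < Na.

Na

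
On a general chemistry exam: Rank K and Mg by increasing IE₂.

The second ionization energy removes an electron from the +1 ion. For each element: K⁺ is the bare [Ar] core; Mg⁺ still has 1 valence electron.
Core electrons are held far more tightly than valence electrons, so K tops the IE_2 order.
Approximate IE_2 values (kJ/mol): K 3052, Mg 1451.
Hence IE_2: Mg < K.

Mg < K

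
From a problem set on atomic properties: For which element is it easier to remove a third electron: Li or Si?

Si

After 2 electrons have been removed, what remains? Li²⁺ is already 1 electron into the core; Si²⁺ still has 2 valence electrons.
Core electrons are held far more tightly than valence electrons, so Li tops the IE_3 order.
Tabulated IE_3 (kJ/mol): Li 11815, Si 3232.
So the third ionization energies run Si < Li.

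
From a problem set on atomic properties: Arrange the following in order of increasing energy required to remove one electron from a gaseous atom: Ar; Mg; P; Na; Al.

Na, Al, Mg, P, Ar

Na is in period 3, group 1; Mg is in period 3, group 2; Al is in period 3, group 13; P is in period 3, group 15; Ar is in period 3, group 18.
Across a period the outer electron is held more tightly (higher IE₁); down a group it sits in a higher shell, more shielded, and comes off more easily.
All lie in period 3; the across-period trend (first ionization energy increases left to right) applies, with the exception below.
Note the exception: Mg has a higher first ionization energy than Al, contrary to the simple trend — Al's single 3p electron is easier to remove than one from Mg's filled 3s².
Approximate values (kJ/mol): Na 496, Mg 738, Al 578, P 1012, Ar 1521.
So from lowest to highest: Na < Al < Mg < P < Ar.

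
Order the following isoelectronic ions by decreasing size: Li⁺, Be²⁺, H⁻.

H⁻ > Li⁺ > Be²⁺

All of these have 2 electrons, so size is governed by nuclear charge alone: the more protons, the stronger the pull on the same electron cloud, and the smaller the ion.
Nuclear charges: Be²⁺ (Z=4), Li⁺ (Z=3), H⁻ (Z=1).
Largest to smallest: H⁻ > Li⁺ > Be²⁺.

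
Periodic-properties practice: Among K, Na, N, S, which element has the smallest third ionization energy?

S

The third ionization energy removes an electron from the +2 ion. For each element: K²⁺ is already 1 electron into the core; Na²⁺ is already 1 electron into the core; N²⁺ still has 3 valence electrons; S²⁺ still has 4 valence electrons.
Usually core removal costs more than valence removal, but here the competition is close: a tightly held n=2 valence electron can cost more to remove than an n=3 core electron, so the actual values have to decide it.
Valence configurations: N²⁺ [He]2s²2p¹, S²⁺ [Ne]3s²3p².
Tabulated IE_3 (kJ/mol): K 4420, Na 6910, N 4578, S 3357.
Hence IE_3: S < K < N < Na.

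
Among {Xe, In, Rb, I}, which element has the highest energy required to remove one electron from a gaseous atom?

Xe

IE₁ increases left→right with effective nuclear charge and decreases top→bottom as the valence shell moves farther out.
All lie in period 5, so first ionization energy increases left to right.
The highest energy required to remove one electron from a gaseous atom among these belongs to Xe.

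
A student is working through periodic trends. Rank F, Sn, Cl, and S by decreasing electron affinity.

Cl > F > S > Sn

F is in period 2, group 17; S is in period 3, group 16; Cl is in period 3, group 17; Sn is in period 5, group 14.
Electron affinity generally becomes more exothermic across a period toward the halogens and less exothermic down a group.
Here both period and group differ, so the two effects have to be weighed against each other.
S > Sn: relative to Sn, both the across-period and down-group shifts push S's electron affinity up.
F > S: relative to S, both the across-period and down-group shifts push F's electron affinity up.
Cl > F: this pair runs against the simple trend — see the exception note.
Note the exception: Cl has a higher electron affinity than F, contrary to the simple trend — F's small 2p subshell makes the incoming electron feel strong e⁻–e⁻ repulsion, so Cl actually releases more energy on gaining an electron.
For reference (kJ/mol): F 328, S 200, Cl 349, Sn 107.
So from highest to lowest: Cl > F > S > Sn.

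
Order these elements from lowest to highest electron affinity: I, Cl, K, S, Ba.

S is in period 3, group 16; Cl is in period 3, group 17; K is in period 4, group 1; I is in period 5, group 17; Ba is in period 6, group 2.
Atoms with high Z_eff and room in the valence shell (especially the halogens) have the most exothermic electron affinities.
Neither a single period nor a single group — weigh both effects.
K > Ba: the two effects oppose for this pair; the down-group effect wins (48 vs 14 kJ/mol).
S > K: relative to K, both the across-period and down-group shifts push S's electron affinity up.
I > S: period and group pull opposite ways; the across-period shift dominates (295 vs 200 kJ/mol).
Cl > I: they share group 17; the group trend gives Cl the larger value.
For reference (kJ/mol): S 200, Cl 349, K 48, I 295, Ba 14.
So from lowest to highest: Ba < K < S < I < Cl.

Ba, K, S, I, Cl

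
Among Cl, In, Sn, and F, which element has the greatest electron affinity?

Cl

F is in period 2, group 17; Cl is in period 3, group 17; In is in period 5, group 13; Sn is in period 5, group 14.
EA tends to increase across a period and decrease down a group, though the pattern is less regular than for IE or radius.
Neither a single period nor a single group — weigh both effects.
Sn > In: Sn lies to the right of In in period 5, so the across-period effect alone puts Sn higher.
F > Sn: both effects reinforce here, so F is clearly the higher of the two.
Cl > F: this pair runs against the simple trend — see the exception note.
Note the exception: Cl has a higher electron affinity than F, contrary to the simple trend — F's small 2p subshell makes the incoming electron feel strong e⁻–e⁻ repulsion, so Cl actually releases more energy on gaining an electron.
Approximate values (kJ/mol): F 328, Cl 349, In 29, Sn 107.
The greatest electron affinity among these belongs to Cl.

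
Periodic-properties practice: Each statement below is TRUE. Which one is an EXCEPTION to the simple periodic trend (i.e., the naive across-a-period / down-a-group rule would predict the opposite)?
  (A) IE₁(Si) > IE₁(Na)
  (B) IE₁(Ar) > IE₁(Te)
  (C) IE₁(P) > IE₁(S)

(C)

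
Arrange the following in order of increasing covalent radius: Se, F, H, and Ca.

H is in period 1, group 1; F is in period 2, group 17; Ca is in period 4, group 2; Se is in period 4, group 16.
Moving right in a period, electrons are added to the same shell under a stronger nuclear pull, so atoms get smaller; moving down, a new shell is opened and atoms get larger.
Neither a single period nor a single group — weigh both effects.
F > H: period and group pull opposite ways; the down-group shift dominates (64 vs 32 pm).
Se > F: relative to F, both the across-period and down-group shifts push Se's atomic radius up.
Ca > Se: both are in period 4; the period trend gives Ca the larger value.
Tabulated atomic radius (pm): H 32, F 64, Ca 171, Se 116.
So from smallest to largest: H < F < Se < Ca.

H, F, Se, Ca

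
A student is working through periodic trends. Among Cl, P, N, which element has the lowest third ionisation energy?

P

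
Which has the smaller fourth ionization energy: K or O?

IE_4 is the cost of taking one more electron from the +3 cation: K³⁺ is already 2 electrons into the core; O³⁺ still has 3 valence electrons.
Usually core removal costs more than valence removal, but here the competition is close: a tightly held n=2 valence electron can cost more to remove than an n=3 core electron, so the actual values have to decide it.
The numbers (kJ/mol): K 5877, O 7469.
Overall IE_4 order: K < O.

K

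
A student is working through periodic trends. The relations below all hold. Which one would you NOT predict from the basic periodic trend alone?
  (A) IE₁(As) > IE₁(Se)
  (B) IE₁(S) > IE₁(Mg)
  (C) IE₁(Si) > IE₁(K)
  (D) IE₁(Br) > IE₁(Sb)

The general trend: first ionisation energy increases across a period and decreases down a group.
(A) As (period 4, group 15) vs Se (period 4, group 16): the stated order contradicts the simple trend.
(B) S (period 3, group 16) vs Mg (period 3, group 2): the stated order agrees with the simple trend.
(C) Si (period 3, group 14) vs K (period 4, group 1): the stated order agrees with the simple trend.
(D) Br (period 4, group 17) vs Sb (period 5, group 15): the stated order agrees with the simple trend.
The exception is (A): Se (4p⁴) ionizes more easily than half-filled As (4p³).

(A)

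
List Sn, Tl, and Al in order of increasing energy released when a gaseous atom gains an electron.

Al is in period 3, group 13; Sn is in period 5, group 14; Tl is in period 6, group 13.
Electron affinity generally becomes more exothermic across a period toward the halogens and less exothermic down a group.
Here both period and group differ, so the two effects have to be weighed against each other.
Al > Tl: Al sits above Tl in group 13, so the down-group effect alone puts Al higher.
Sn > Al: the two effects oppose for this pair; the across-period effect wins (107 vs 42 kJ/mol).
Approximate values (kJ/mol): Al 42, Sn 107, Tl 19.
So from lowest to highest: Tl < Al < Sn.

Tl, Al, Sn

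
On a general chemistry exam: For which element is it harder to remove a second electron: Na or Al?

IE_2 is the cost of taking one more electron from the +1 cation: Na⁺ is the bare [Ne] core; Al⁺ still has 2 valence electrons.
Pulling an electron out of a noble-gas core costs far more than removing a remaining valence electron, so Na sits at the high end of IE_2.
The numbers (kJ/mol): Na 4562, Al 1817.
Putting it together, IE_2: Al < Na.

Na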